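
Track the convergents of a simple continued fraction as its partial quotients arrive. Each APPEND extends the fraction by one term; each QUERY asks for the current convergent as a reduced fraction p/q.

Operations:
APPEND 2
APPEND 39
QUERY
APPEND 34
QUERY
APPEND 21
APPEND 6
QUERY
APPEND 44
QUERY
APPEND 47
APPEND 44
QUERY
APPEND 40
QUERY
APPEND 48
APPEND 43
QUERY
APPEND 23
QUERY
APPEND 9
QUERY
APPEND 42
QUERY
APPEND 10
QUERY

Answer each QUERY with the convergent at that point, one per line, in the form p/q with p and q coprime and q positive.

79/39
2688/1327
341850/168763
15097927/7453478
31252652363/15428671554
1250816038939/617497344389
2584278984460644/1275795449040107
59498487065116247/29372950629124687
538070662570506867/265632351111162290
22658466315026404661/11185931697297940867
227122733812834553477/112124949324090570960

APPEND 2: p_0 = 2·1 + 0 = 2, q_0 = 2·0 + 1 = 1 → 2/1
APPEND 39: p_1 = 39·2 + 1 = 79, q_1 = 39·1 + 0 = 39 → 79/39
APPEND 34: p_2 = 34·79 + 2 = 2688, q_2 = 34·39 + 1 = 1327 → 2688/1327
APPEND 21: p_3 = 21·2688 + 79 = 56527, q_3 = 21·1327 + 39 = 27906 → 56527/27906
APPEND 6: p_4 = 6·56527 + 2688 = 341850, q_4 = 6·27906 + 1327 = 168763 → 341850/168763
APPEND 44: p_5 = 44·341850 + 56527 = 15097927, q_5 = 44·168763 + 27906 = 7453478 → 15097927/7453478
APPEND 47: p_6 = 47·15097927 + 341850 = 709944419, q_6 = 47·7453478 + 168763 = 350482229 → 709944419/350482229
APPEND 44: p_7 = 44·709944419 + 15097927 = 31252652363, q_7 = 44·350482229 + 7453478 = 15428671554 → 31252652363/15428671554
APPEND 40: p_8 = 40·31252652363 + 709944419 = 1250816038939, q_8 = 40·15428671554 + 350482229 = 617497344389 → 1250816038939/617497344389
APPEND 48: p_9 = 48·1250816038939 + 31252652363 = 60070422521435, q_9 = 48·617497344389 + 15428671554 = 29655301202226 → 60070422521435/29655301202226
APPEND 43: p_10 = 43·60070422521435 + 1250816038939 = 2584278984460644, q_10 = 43·29655301202226 + 617497344389 = 1275795449040107 → 2584278984460644/1275795449040107
APPEND 23: p_11 = 23·2584278984460644 + 60070422521435 = 59498487065116247, q_11 = 23·1275795449040107 + 29655301202226 = 29372950629124687 → 59498487065116247/29372950629124687
APPEND 9: p_12 = 9·59498487065116247 + 2584278984460644 = 538070662570506867, q_12 = 9·29372950629124687 + 1275795449040107 = 265632351111162290 → 538070662570506867/265632351111162290
APPEND 42: p_13 = 42·538070662570506867 + 59498487065116247 = 22658466315026404661, q_13 = 42·265632351111162290 + 29372950629124687 = 11185931697297940867 → 22658466315026404661/11185931697297940867
APPEND 10: p_14 = 10·22658466315026404661 + 538070662570506867 = 227122733812834553477, q_14 = 10·11185931697297940867 + 265632351111162290 = 112124949324090570960 → 227122733812834553477/112124949324090570960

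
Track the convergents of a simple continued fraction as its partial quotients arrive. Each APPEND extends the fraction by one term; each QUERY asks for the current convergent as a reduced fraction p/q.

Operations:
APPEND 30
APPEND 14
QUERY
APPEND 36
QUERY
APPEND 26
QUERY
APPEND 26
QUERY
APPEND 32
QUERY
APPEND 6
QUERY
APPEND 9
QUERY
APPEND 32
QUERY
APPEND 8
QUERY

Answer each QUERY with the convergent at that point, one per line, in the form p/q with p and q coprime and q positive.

421/14
15186/505
395257/13144
10291868/342249
329735033/10965112
1988702066/66132921
18228053627/606161401
585286418130/19463297753
4700519398667/156312543425

APPEND 30: p_0 = 30·1 + 0 = 30, q_0 = 30·0 + 1 = 1 → 30/1
APPEND 14: p_1 = 14·30 + 1 = 421, q_1 = 14·1 + 0 = 14 → 421/14
APPEND 36: p_2 = 36·421 + 30 = 15186, q_2 = 36·14 + 1 = 505 → 15186/505
APPEND 26: p_3 = 26·15186 + 421 = 395257, q_3 = 26·505 + 14 = 13144 → 395257/13144
APPEND 26: p_4 = 26·395257 + 15186 = 10291868, q_4 = 26·13144 + 505 = 342249 → 10291868/342249
APPEND 32: p_5 = 32·10291868 + 395257 = 329735033, q_5 = 32·342249 + 13144 = 10965112 → 329735033/10965112
APPEND 6: p_6 = 6·329735033 + 10291868 = 1988702066, q_6 = 6·10965112 + 342249 = 66132921 → 1988702066/66132921
APPEND 9: p_7 = 9·1988702066 + 329735033 = 18228053627, q_7 = 9·66132921 + 10965112 = 606161401 → 18228053627/606161401
APPEND 32: p_8 = 32·18228053627 + 1988702066 = 585286418130, q_8 = 32·606161401 + 66132921 = 19463297753 → 585286418130/19463297753
APPEND 8: p_9 = 8·585286418130 + 18228053627 = 4700519398667, q_9 = 8·19463297753 + 606161401 = 156312543425 → 4700519398667/156312543425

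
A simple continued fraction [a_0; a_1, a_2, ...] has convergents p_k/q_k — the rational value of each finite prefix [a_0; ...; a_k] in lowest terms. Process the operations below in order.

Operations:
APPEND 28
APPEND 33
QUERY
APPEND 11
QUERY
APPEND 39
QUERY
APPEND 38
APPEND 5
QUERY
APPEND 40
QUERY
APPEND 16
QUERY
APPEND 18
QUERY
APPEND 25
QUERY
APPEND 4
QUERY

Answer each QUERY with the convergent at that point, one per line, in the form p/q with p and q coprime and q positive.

925/33
10203/364
398842/14229
76229837/2719559
3064359679/109323426
49105984701/1751894375
886972084297/31643422176
22223408092126/792837448775
89780604452801/3202993217276

APPEND 28: p_0 = 28·1 + 0 = 28, q_0 = 28·0 + 1 = 1 → 28/1
APPEND 33: p_1 = 33·28 + 1 = 925, q_1 = 33·1 + 0 = 33 → 925/33
APPEND 11: p_2 = 11·925 + 28 = 10203, q_2 = 11·33 + 1 = 364 → 10203/364
APPEND 39: p_3 = 39·10203 + 925 = 398842, q_3 = 39·364 + 33 = 14229 → 398842/14229
APPEND 38: p_4 = 38·398842 + 10203 = 15166199, q_4 = 38·14229 + 364 = 541066 → 15166199/541066
APPEND 5: p_5 = 5·15166199 + 398842 = 76229837, q_5 = 5·541066 + 14229 = 2719559 → 76229837/2719559
APPEND 40: p_6 = 40·76229837 + 15166199 = 3064359679, q_6 = 40·2719559 + 541066 = 109323426 → 3064359679/109323426
APPEND 16: p_7 = 16·3064359679 + 76229837 = 49105984701, q_7 = 16·109323426 + 2719559 = 1751894375 → 49105984701/1751894375
APPEND 18: p_8 = 18·49105984701 + 3064359679 = 886972084297, q_8 = 18·1751894375 + 109323426 = 31643422176 → 886972084297/31643422176
APPEND 25: p_9 = 25·886972084297 + 49105984701 = 22223408092126, q_9 = 25·31643422176 + 1751894375 = 792837448775 → 22223408092126/792837448775
APPEND 4: p_10 = 4·22223408092126 + 886972084297 = 89780604452801, q_10 = 4·792837448775 + 31643422176 = 3202993217276 → 89780604452801/3202993217276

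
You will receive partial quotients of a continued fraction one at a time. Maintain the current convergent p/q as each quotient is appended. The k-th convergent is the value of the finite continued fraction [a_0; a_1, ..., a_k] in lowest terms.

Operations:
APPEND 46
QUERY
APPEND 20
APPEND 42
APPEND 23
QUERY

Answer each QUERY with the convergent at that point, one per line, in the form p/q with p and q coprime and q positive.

46/1
891665/19363

APPEND 46: p_0 = 46·1 + 0 = 46, q_0 = 46·0 + 1 = 1 → 46/1
APPEND 20: p_1 = 20·46 + 1 = 921, q_1 = 20·1 + 0 = 20 → 921/20
APPEND 42: p_2 = 42·921 + 46 = 38728, q_2 = 42·20 + 1 = 841 → 38728/841
APPEND 23: p_3 = 23·38728 + 921 = 891665, q_3 = 23·841 + 20 = 19363 → 891665/19363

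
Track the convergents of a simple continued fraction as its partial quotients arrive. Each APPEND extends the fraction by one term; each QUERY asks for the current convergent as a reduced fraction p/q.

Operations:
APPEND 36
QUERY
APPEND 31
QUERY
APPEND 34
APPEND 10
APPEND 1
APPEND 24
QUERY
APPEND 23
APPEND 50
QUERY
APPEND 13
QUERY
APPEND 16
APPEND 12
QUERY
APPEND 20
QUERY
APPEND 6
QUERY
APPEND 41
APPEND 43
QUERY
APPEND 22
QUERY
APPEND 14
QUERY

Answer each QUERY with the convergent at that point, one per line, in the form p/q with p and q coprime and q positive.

36/1
1117/31
10443761/289845
12041732461/334193395
156783147767/4351192206
30403648308563/843790416498
610593538267993/16945761598651
3693964877916521/102518360008404
6542409566790266743/181571054803566649
144085073622918713700/3998783404200409493
2023733440287652258543/56164538713609299551

APPEND 36: p_0 = 36·1 + 0 = 36, q_0 = 36·0 + 1 = 1 → 36/1
APPEND 31: p_1 = 31·36 + 1 = 1117, q_1 = 31·1 + 0 = 31 → 1117/31
APPEND 34: p_2 = 34·1117 + 36 = 38014, q_2 = 34·31 + 1 = 1055 → 38014/1055
APPEND 10: p_3 = 10·38014 + 1117 = 381257, q_3 = 10·1055 + 31 = 10581 → 381257/10581
APPEND 1: p_4 = 1·381257 + 38014 = 419271, q_4 = 1·10581 + 1055 = 11636 → 419271/11636
APPEND 24: p_5 = 24·419271 + 381257 = 10443761, q_5 = 24·11636 + 10581 = 289845 → 10443761/289845
APPEND 23: p_6 = 23·10443761 + 419271 = 240625774, q_6 = 23·289845 + 11636 = 6678071 → 240625774/6678071
APPEND 50: p_7 = 50·240625774 + 10443761 = 12041732461, q_7 = 50·6678071 + 289845 = 334193395 → 12041732461/334193395
APPEND 13: p_8 = 13·12041732461 + 240625774 = 156783147767, q_8 = 13·334193395 + 6678071 = 4351192206 → 156783147767/4351192206
APPEND 16: p_9 = 16·156783147767 + 12041732461 = 2520572096733, q_9 = 16·4351192206 + 334193395 = 69953268691 → 2520572096733/69953268691
APPEND 12: p_10 = 12·2520572096733 + 156783147767 = 30403648308563, q_10 = 12·69953268691 + 4351192206 = 843790416498 → 30403648308563/843790416498
APPEND 20: p_11 = 20·30403648308563 + 2520572096733 = 610593538267993, q_11 = 20·843790416498 + 69953268691 = 16945761598651 → 610593538267993/16945761598651
APPEND 6: p_12 = 6·610593538267993 + 30403648308563 = 3693964877916521, q_12 = 6·16945761598651 + 843790416498 = 102518360008404 → 3693964877916521/102518360008404
APPEND 41: p_13 = 41·3693964877916521 + 610593538267993 = 152063153532845354, q_13 = 41·102518360008404 + 16945761598651 = 4220198521943215 → 152063153532845354/4220198521943215
APPEND 43: p_14 = 43·152063153532845354 + 3693964877916521 = 6542409566790266743, q_14 = 43·4220198521943215 + 102518360008404 = 181571054803566649 → 6542409566790266743/181571054803566649
APPEND 22: p_15 = 22·6542409566790266743 + 152063153532845354 = 144085073622918713700, q_15 = 22·181571054803566649 + 4220198521943215 = 3998783404200409493 → 144085073622918713700/3998783404200409493
APPEND 14: p_16 = 14·144085073622918713700 + 6542409566790266743 = 2023733440287652258543, q_16 = 14·3998783404200409493 + 181571054803566649 = 56164538713609299551 → 2023733440287652258543/56164538713609299551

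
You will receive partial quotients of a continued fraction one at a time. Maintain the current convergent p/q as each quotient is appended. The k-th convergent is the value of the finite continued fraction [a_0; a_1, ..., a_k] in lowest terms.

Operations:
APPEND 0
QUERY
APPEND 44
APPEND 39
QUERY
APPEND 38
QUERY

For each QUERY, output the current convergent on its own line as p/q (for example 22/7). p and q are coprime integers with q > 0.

APPEND 0: p_0 = 0·1 + 0 = 0, q_0 = 0·0 + 1 = 1 → 0/1
APPEND 44: p_1 = 44·0 + 1 = 1, q_1 = 44·1 + 0 = 44 → 1/44
APPEND 39: p_2 = 39·1 + 0 = 39, q_2 = 39·44 + 1 = 1717 → 39/1717
APPEND 38: p_3 = 38·39 + 1 = 1483, q_3 = 38·1717 + 44 = 65290 → 1483/65290

0/1
39/1717
1483/65290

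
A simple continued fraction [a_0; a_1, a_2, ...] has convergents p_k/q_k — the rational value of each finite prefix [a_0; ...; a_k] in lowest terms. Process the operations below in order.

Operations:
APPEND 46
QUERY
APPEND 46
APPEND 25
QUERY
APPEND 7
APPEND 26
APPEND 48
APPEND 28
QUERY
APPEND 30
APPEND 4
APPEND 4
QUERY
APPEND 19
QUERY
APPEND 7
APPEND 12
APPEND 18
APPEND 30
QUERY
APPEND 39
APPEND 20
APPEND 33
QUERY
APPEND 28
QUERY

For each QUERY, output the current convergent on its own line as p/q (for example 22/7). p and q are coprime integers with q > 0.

APPEND 46: p_0 = 46·1 + 0 = 46, q_0 = 46·0 + 1 = 1 → 46/1
APPEND 46: p_1 = 46·46 + 1 = 2117, q_1 = 46·1 + 0 = 46 → 2117/46
APPEND 25: p_2 = 25·2117 + 46 = 52971, q_2 = 25·46 + 1 = 1151 → 52971/1151
APPEND 7: p_3 = 7·52971 + 2117 = 372914, q_3 = 7·1151 + 46 = 8103 → 372914/8103
APPEND 26: p_4 = 26·372914 + 52971 = 9748735, q_4 = 26·8103 + 1151 = 211829 → 9748735/211829
APPEND 48: p_5 = 48·9748735 + 372914 = 468312194, q_5 = 48·211829 + 8103 = 10175895 → 468312194/10175895
APPEND 28: p_6 = 28·468312194 + 9748735 = 13122490167, q_6 = 28·10175895 + 211829 = 285136889 → 13122490167/285136889
APPEND 30: p_7 = 30·13122490167 + 468312194 = 394143017204, q_7 = 30·285136889 + 10175895 = 8564282565 → 394143017204/8564282565
APPEND 4: p_8 = 4·394143017204 + 13122490167 = 1589694558983, q_8 = 4·8564282565 + 285136889 = 34542267149 → 1589694558983/34542267149
APPEND 4: p_9 = 4·1589694558983 + 394143017204 = 6752921253136, q_9 = 4·34542267149 + 8564282565 = 146733351161 → 6752921253136/146733351161
APPEND 19: p_10 = 19·6752921253136 + 1589694558983 = 129895198368567, q_10 = 19·146733351161 + 34542267149 = 2822475939208 → 129895198368567/2822475939208
APPEND 7: p_11 = 7·129895198368567 + 6752921253136 = 916019309833105, q_11 = 7·2822475939208 + 146733351161 = 19904064925617 → 916019309833105/19904064925617
APPEND 12: p_12 = 12·916019309833105 + 129895198368567 = 11122126916365827, q_12 = 12·19904064925617 + 2822475939208 = 241671255046612 → 11122126916365827/241671255046612
APPEND 18: p_13 = 18·11122126916365827 + 916019309833105 = 201114303804417991, q_13 = 18·241671255046612 + 19904064925617 = 4369986655764633 → 201114303804417991/4369986655764633
APPEND 30: p_14 = 30·201114303804417991 + 11122126916365827 = 6044551241048905557, q_14 = 30·4369986655764633 + 241671255046612 = 131341270927985602 → 6044551241048905557/131341270927985602
APPEND 39: p_15 = 39·6044551241048905557 + 201114303804417991 = 235938612704711734714, q_15 = 39·131341270927985602 + 4369986655764633 = 5126679552847203111 → 235938612704711734714/5126679552847203111
APPEND 20: p_16 = 20·235938612704711734714 + 6044551241048905557 = 4724816805335283599837, q_16 = 20·5126679552847203111 + 131341270927985602 = 102664932327872047822 → 4724816805335283599837/102664932327872047822
APPEND 33: p_17 = 33·4724816805335283599837 + 235938612704711734714 = 156154893188769070529335, q_17 = 33·102664932327872047822 + 5126679552847203111 = 3393069446372624781237 → 156154893188769070529335/3393069446372624781237
APPEND 28: p_18 = 28·156154893188769070529335 + 4724816805335283599837 = 4377061826090869258421217, q_18 = 28·3393069446372624781237 + 102664932327872047822 = 95108609430761365922458 → 4377061826090869258421217/95108609430761365922458

46/1
52971/1151
13122490167/285136889
6752921253136/146733351161
129895198368567/2822475939208
6044551241048905557/131341270927985602
156154893188769070529335/3393069446372624781237
4377061826090869258421217/95108609430761365922458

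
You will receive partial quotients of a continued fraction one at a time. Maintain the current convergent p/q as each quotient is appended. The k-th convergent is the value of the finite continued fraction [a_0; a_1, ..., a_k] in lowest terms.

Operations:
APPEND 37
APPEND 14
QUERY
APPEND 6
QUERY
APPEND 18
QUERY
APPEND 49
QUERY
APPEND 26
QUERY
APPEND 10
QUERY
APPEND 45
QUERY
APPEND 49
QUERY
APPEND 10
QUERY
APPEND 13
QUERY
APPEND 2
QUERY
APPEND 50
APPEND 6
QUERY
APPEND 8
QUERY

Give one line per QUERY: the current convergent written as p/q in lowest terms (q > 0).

519/14
3151/85
57237/1544
2807764/75741
73059101/1970810
733398774/19783841
33076003931/892243655
1621457591393/43739722936
16247651917861/438289473015
212840932523586/5741502872131
441929516965033/11921295217277
134297830201616449/3622758877633163
1096691958393706828/29583877284801285

APPEND 37: p_0 = 37·1 + 0 = 37, q_0 = 37·0 + 1 = 1 → 37/1
APPEND 14: p_1 = 14·37 + 1 = 519, q_1 = 14·1 + 0 = 14 → 519/14
APPEND 6: p_2 = 6·519 + 37 = 3151, q_2 = 6·14 + 1 = 85 → 3151/85
APPEND 18: p_3 = 18·3151 + 519 = 57237, q_3 = 18·85 + 14 = 1544 → 57237/1544
APPEND 49: p_4 = 49·57237 + 3151 = 2807764, q_4 = 49·1544 + 85 = 75741 → 2807764/75741
APPEND 26: p_5 = 26·2807764 + 57237 = 73059101, q_5 = 26·75741 + 1544 = 1970810 → 73059101/1970810
APPEND 10: p_6 = 10·73059101 + 2807764 = 733398774, q_6 = 10·1970810 + 75741 = 19783841 → 733398774/19783841
APPEND 45: p_7 = 45·733398774 + 73059101 = 33076003931, q_7 = 45·19783841 + 1970810 = 892243655 → 33076003931/892243655
APPEND 49: p_8 = 49·33076003931 + 733398774 = 1621457591393, q_8 = 49·892243655 + 19783841 = 43739722936 → 1621457591393/43739722936
APPEND 10: p_9 = 10·1621457591393 + 33076003931 = 16247651917861, q_9 = 10·43739722936 + 892243655 = 438289473015 → 16247651917861/438289473015
APPEND 13: p_10 = 13·16247651917861 + 1621457591393 = 212840932523586, q_10 = 13·438289473015 + 43739722936 = 5741502872131 → 212840932523586/5741502872131
APPEND 2: p_11 = 2·212840932523586 + 16247651917861 = 441929516965033, q_11 = 2·5741502872131 + 438289473015 = 11921295217277 → 441929516965033/11921295217277
APPEND 50: p_12 = 50·441929516965033 + 212840932523586 = 22309316780775236, q_12 = 50·11921295217277 + 5741502872131 = 601806263735981 → 22309316780775236/601806263735981
APPEND 6: p_13 = 6·22309316780775236 + 441929516965033 = 134297830201616449, q_13 = 6·601806263735981 + 11921295217277 = 3622758877633163 → 134297830201616449/3622758877633163
APPEND 8: p_14 = 8·134297830201616449 + 22309316780775236 = 1096691958393706828, q_14 = 8·3622758877633163 + 601806263735981 = 29583877284801285 → 1096691958393706828/29583877284801285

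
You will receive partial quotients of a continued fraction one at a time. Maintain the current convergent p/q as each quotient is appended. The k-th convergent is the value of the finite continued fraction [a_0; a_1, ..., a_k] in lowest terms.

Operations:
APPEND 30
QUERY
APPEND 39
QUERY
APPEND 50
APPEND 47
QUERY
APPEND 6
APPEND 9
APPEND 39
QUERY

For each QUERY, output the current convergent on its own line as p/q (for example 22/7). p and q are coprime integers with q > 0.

APPEND 30: p_0 = 30·1 + 0 = 30, q_0 = 30·0 + 1 = 1 → 30/1
APPEND 39: p_1 = 39·30 + 1 = 1171, q_1 = 39·1 + 0 = 39 → 1171/39
APPEND 50: p_2 = 50·1171 + 30 = 58580, q_2 = 50·39 + 1 = 1951 → 58580/1951
APPEND 47: p_3 = 47·58580 + 1171 = 2754431, q_3 = 47·1951 + 39 = 91736 → 2754431/91736
APPEND 6: p_4 = 6·2754431 + 58580 = 16585166, q_4 = 6·91736 + 1951 = 552367 → 16585166/552367
APPEND 9: p_5 = 9·16585166 + 2754431 = 152020925, q_5 = 9·552367 + 91736 = 5063039 → 152020925/5063039
APPEND 39: p_6 = 39·152020925 + 16585166 = 5945401241, q_6 = 39·5063039 + 552367 = 198010888 → 5945401241/198010888

30/1
1171/39
2754431/91736
5945401241/198010888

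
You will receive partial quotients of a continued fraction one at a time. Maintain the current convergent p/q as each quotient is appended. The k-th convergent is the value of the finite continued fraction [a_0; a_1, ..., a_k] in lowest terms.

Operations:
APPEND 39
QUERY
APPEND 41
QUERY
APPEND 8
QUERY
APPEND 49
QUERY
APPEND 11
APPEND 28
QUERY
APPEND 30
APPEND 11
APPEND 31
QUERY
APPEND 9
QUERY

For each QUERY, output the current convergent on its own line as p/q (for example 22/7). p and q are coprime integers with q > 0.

APPEND 39: p_0 = 39·1 + 0 = 39, q_0 = 39·0 + 1 = 1 → 39/1
APPEND 41: p_1 = 41·39 + 1 = 1600, q_1 = 41·1 + 0 = 41 → 1600/41
APPEND 8: p_2 = 8·1600 + 39 = 12839, q_2 = 8·41 + 1 = 329 → 12839/329
APPEND 49: p_3 = 49·12839 + 1600 = 630711, q_3 = 49·329 + 41 = 16162 → 630711/16162
APPEND 11: p_4 = 11·630711 + 12839 = 6950660, q_4 = 11·16162 + 329 = 178111 → 6950660/178111
APPEND 28: p_5 = 28·6950660 + 630711 = 195249191, q_5 = 28·178111 + 16162 = 5003270 → 195249191/5003270
APPEND 30: p_6 = 30·195249191 + 6950660 = 5864426390, q_6 = 30·5003270 + 178111 = 150276211 → 5864426390/150276211
APPEND 11: p_7 = 11·5864426390 + 195249191 = 64703939481, q_7 = 11·150276211 + 5003270 = 1658041591 → 64703939481/1658041591
APPEND 31: p_8 = 31·64703939481 + 5864426390 = 2011686550301, q_8 = 31·1658041591 + 150276211 = 51549565532 → 2011686550301/51549565532
APPEND 9: p_9 = 9·2011686550301 + 64703939481 = 18169882892190, q_9 = 9·51549565532 + 1658041591 = 465604131379 → 18169882892190/465604131379

39/1
1600/41
12839/329
630711/16162
195249191/5003270
2011686550301/51549565532
18169882892190/465604131379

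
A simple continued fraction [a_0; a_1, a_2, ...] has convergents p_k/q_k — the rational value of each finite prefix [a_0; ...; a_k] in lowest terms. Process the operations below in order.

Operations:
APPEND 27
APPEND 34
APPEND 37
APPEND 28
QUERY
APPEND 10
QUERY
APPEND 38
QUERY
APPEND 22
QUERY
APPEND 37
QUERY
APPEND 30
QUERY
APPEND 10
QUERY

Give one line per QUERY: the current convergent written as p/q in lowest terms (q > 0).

APPEND 27: p_0 = 27·1 + 0 = 27, q_0 = 27·0 + 1 = 1 → 27/1
APPEND 34: p_1 = 34·27 + 1 = 919, q_1 = 34·1 + 0 = 34 → 919/34
APPEND 37: p_2 = 37·919 + 27 = 34030, q_2 = 37·34 + 1 = 1259 → 34030/1259
APPEND 28: p_3 = 28·34030 + 919 = 953759, q_3 = 28·1259 + 34 = 35286 → 953759/35286
APPEND 10: p_4 = 10·953759 + 34030 = 9571620, q_4 = 10·35286 + 1259 = 354119 → 9571620/354119
APPEND 38: p_5 = 38·9571620 + 953759 = 364675319, q_5 = 38·354119 + 35286 = 13491808 → 364675319/13491808
APPEND 22: p_6 = 22·364675319 + 9571620 = 8032428638, q_6 = 22·13491808 + 354119 = 297173895 → 8032428638/297173895
APPEND 37: p_7 = 37·8032428638 + 364675319 = 297564534925, q_7 = 37·297173895 + 13491808 = 11008925923 → 297564534925/11008925923
APPEND 30: p_8 = 30·297564534925 + 8032428638 = 8934968476388, q_8 = 30·11008925923 + 297173895 = 330564951585 → 8934968476388/330564951585
APPEND 10: p_9 = 10·8934968476388 + 297564534925 = 89647249298805, q_9 = 10·330564951585 + 11008925923 = 3316658441773 → 89647249298805/3316658441773

953759/35286
9571620/354119
364675319/13491808
8032428638/297173895
297564534925/11008925923
8934968476388/330564951585
89647249298805/3316658441773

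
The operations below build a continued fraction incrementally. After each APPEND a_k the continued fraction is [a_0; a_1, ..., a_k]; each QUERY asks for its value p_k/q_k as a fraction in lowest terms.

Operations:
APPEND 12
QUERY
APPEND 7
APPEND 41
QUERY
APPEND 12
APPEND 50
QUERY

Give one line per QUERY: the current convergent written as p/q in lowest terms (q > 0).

12/1
3497/288
2105947/173438

APPEND 12: p_0 = 12·1 + 0 = 12, q_0 = 12·0 + 1 = 1 → 12/1
APPEND 7: p_1 = 7·12 + 1 = 85, q_1 = 7·1 + 0 = 7 → 85/7
APPEND 41: p_2 = 41·85 + 12 = 3497, q_2 = 41·7 + 1 = 288 → 3497/288
APPEND 12: p_3 = 12·3497 + 85 = 42049, q_3 = 12·288 + 7 = 3463 → 42049/3463
APPEND 50: p_4 = 50·42049 + 3497 = 2105947, q_4 = 50·3463 + 288 = 173438 → 2105947/173438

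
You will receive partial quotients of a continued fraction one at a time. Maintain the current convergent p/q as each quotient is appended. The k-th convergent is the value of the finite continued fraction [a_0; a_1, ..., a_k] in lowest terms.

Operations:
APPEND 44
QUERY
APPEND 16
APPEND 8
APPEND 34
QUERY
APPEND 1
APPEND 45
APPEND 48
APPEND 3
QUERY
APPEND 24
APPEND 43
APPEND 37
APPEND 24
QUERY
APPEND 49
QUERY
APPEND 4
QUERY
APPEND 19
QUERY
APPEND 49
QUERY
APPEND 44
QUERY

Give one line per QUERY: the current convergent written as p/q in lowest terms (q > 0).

44/1
193961/4402
1331406905/30216658
1240305972754488/28149096458291
60826613984864653/1380477286978373
244546761912213100/5550058244371783
4707215090316913553/106831583930042250
230898086187440977197/5240297670816442033
10164223007337719910221/230679929099853491702

APPEND 44: p_0 = 44·1 + 0 = 44, q_0 = 44·0 + 1 = 1 → 44/1
APPEND 16: p_1 = 16·44 + 1 = 705, q_1 = 16·1 + 0 = 16 → 705/16
APPEND 8: p_2 = 8·705 + 44 = 5684, q_2 = 8·16 + 1 = 129 → 5684/129
APPEND 34: p_3 = 34·5684 + 705 = 193961, q_3 = 34·129 + 16 = 4402 → 193961/4402
APPEND 1: p_4 = 1·193961 + 5684 = 199645, q_4 = 1·4402 + 129 = 4531 → 199645/4531
APPEND 45: p_5 = 45·199645 + 193961 = 9177986, q_5 = 45·4531 + 4402 = 208297 → 9177986/208297
APPEND 48: p_6 = 48·9177986 + 199645 = 440742973, q_6 = 48·208297 + 4531 = 10002787 → 440742973/10002787
APPEND 3: p_7 = 3·440742973 + 9177986 = 1331406905, q_7 = 3·10002787 + 208297 = 30216658 → 1331406905/30216658
APPEND 24: p_8 = 24·1331406905 + 440742973 = 32394508693, q_8 = 24·30216658 + 10002787 = 735202579 → 32394508693/735202579
APPEND 43: p_9 = 43·32394508693 + 1331406905 = 1394295280704, q_9 = 43·735202579 + 30216658 = 31643927555 → 1394295280704/31643927555
APPEND 37: p_10 = 37·1394295280704 + 32394508693 = 51621319894741, q_10 = 37·31643927555 + 735202579 = 1171560522114 → 51621319894741/1171560522114
APPEND 24: p_11 = 24·51621319894741 + 1394295280704 = 1240305972754488, q_11 = 24·1171560522114 + 31643927555 = 28149096458291 → 1240305972754488/28149096458291
APPEND 49: p_12 = 49·1240305972754488 + 51621319894741 = 60826613984864653, q_12 = 49·28149096458291 + 1171560522114 = 1380477286978373 → 60826613984864653/1380477286978373
APPEND 4: p_13 = 4·60826613984864653 + 1240305972754488 = 244546761912213100, q_13 = 4·1380477286978373 + 28149096458291 = 5550058244371783 → 244546761912213100/5550058244371783
APPEND 19: p_14 = 19·244546761912213100 + 60826613984864653 = 4707215090316913553, q_14 = 19·5550058244371783 + 1380477286978373 = 106831583930042250 → 4707215090316913553/106831583930042250
APPEND 49: p_15 = 49·4707215090316913553 + 244546761912213100 = 230898086187440977197, q_15 = 49·106831583930042250 + 5550058244371783 = 5240297670816442033 → 230898086187440977197/5240297670816442033
APPEND 44: p_16 = 44·230898086187440977197 + 4707215090316913553 = 10164223007337719910221, q_16 = 44·5240297670816442033 + 106831583930042250 = 230679929099853491702 → 10164223007337719910221/230679929099853491702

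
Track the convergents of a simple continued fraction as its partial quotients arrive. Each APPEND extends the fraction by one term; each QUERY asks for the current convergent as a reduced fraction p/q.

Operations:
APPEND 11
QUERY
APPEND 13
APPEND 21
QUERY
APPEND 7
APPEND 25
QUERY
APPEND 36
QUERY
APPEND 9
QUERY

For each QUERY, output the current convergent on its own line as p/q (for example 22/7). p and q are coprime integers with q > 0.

APPEND 11: p_0 = 11·1 + 0 = 11, q_0 = 11·0 + 1 = 1 → 11/1
APPEND 13: p_1 = 13·11 + 1 = 144, q_1 = 13·1 + 0 = 13 → 144/13
APPEND 21: p_2 = 21·144 + 11 = 3035, q_2 = 21·13 + 1 = 274 → 3035/274
APPEND 7: p_3 = 7·3035 + 144 = 21389, q_3 = 7·274 + 13 = 1931 → 21389/1931
APPEND 25: p_4 = 25·21389 + 3035 = 537760, q_4 = 25·1931 + 274 = 48549 → 537760/48549
APPEND 36: p_5 = 36·537760 + 21389 = 19380749, q_5 = 36·48549 + 1931 = 1749695 → 19380749/1749695
APPEND 9: p_6 = 9·19380749 + 537760 = 174964501, q_6 = 9·1749695 + 48549 = 15795804 → 174964501/15795804

11/1
3035/274
537760/48549
19380749/1749695
174964501/15795804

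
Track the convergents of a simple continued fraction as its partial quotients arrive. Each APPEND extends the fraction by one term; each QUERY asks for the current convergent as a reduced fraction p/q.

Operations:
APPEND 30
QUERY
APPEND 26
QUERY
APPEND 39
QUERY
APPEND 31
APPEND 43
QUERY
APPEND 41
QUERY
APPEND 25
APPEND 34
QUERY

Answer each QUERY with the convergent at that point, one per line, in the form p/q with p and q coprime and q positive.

30/1
781/26
30489/1015
40705909/1355128
1669888209/55591739
1422458866765/47354644241

APPEND 30: p_0 = 30·1 + 0 = 30, q_0 = 30·0 + 1 = 1 → 30/1
APPEND 26: p_1 = 26·30 + 1 = 781, q_1 = 26·1 + 0 = 26 → 781/26
APPEND 39: p_2 = 39·781 + 30 = 30489, q_2 = 39·26 + 1 = 1015 → 30489/1015
APPEND 31: p_3 = 31·30489 + 781 = 945940, q_3 = 31·1015 + 26 = 31491 → 945940/31491
APPEND 43: p_4 = 43·945940 + 30489 = 40705909, q_4 = 43·31491 + 1015 = 1355128 → 40705909/1355128
APPEND 41: p_5 = 41·40705909 + 945940 = 1669888209, q_5 = 41·1355128 + 31491 = 55591739 → 1669888209/55591739
APPEND 25: p_6 = 25·1669888209 + 40705909 = 41787911134, q_6 = 25·55591739 + 1355128 = 1391148603 → 41787911134/1391148603
APPEND 34: p_7 = 34·41787911134 + 1669888209 = 1422458866765, q_7 = 34·1391148603 + 55591739 = 47354644241 → 1422458866765/47354644241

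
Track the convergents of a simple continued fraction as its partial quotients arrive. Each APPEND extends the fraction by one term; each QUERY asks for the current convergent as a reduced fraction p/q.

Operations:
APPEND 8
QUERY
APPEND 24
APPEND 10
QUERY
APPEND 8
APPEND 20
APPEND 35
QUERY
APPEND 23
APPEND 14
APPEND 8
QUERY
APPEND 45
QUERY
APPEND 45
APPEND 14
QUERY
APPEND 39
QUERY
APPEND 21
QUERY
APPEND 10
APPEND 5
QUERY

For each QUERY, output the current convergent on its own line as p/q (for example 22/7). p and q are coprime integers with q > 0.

8/1
1938/241
11071427/1376787
28898904403/3593722462
1304031191348/162162762925
823248266402230/102375015520143
32165392692202033/3999926523339664
676296494802644923/84100832005653087
34651948198395901238/4309142064905005757

APPEND 8: p_0 = 8·1 + 0 = 8, q_0 = 8·0 + 1 = 1 → 8/1
APPEND 24: p_1 = 24·8 + 1 = 193, q_1 = 24·1 + 0 = 24 → 193/24
APPEND 10: p_2 = 10·193 + 8 = 1938, q_2 = 10·24 + 1 = 241 → 1938/241
APPEND 8: p_3 = 8·1938 + 193 = 15697, q_3 = 8·241 + 24 = 1952 → 15697/1952
APPEND 20: p_4 = 20·15697 + 1938 = 315878, q_4 = 20·1952 + 241 = 39281 → 315878/39281
APPEND 35: p_5 = 35·315878 + 15697 = 11071427, q_5 = 35·39281 + 1952 = 1376787 → 11071427/1376787
APPEND 23: p_6 = 23·11071427 + 315878 = 254958699, q_6 = 23·1376787 + 39281 = 31705382 → 254958699/31705382
APPEND 14: p_7 = 14·254958699 + 11071427 = 3580493213, q_7 = 14·31705382 + 1376787 = 445252135 → 3580493213/445252135
APPEND 8: p_8 = 8·3580493213 + 254958699 = 28898904403, q_8 = 8·445252135 + 31705382 = 3593722462 → 28898904403/3593722462
APPEND 45: p_9 = 45·28898904403 + 3580493213 = 1304031191348, q_9 = 45·3593722462 + 445252135 = 162162762925 → 1304031191348/162162762925
APPEND 45: p_10 = 45·1304031191348 + 28898904403 = 58710302515063, q_10 = 45·162162762925 + 3593722462 = 7300918054087 → 58710302515063/7300918054087
APPEND 14: p_11 = 14·58710302515063 + 1304031191348 = 823248266402230, q_11 = 14·7300918054087 + 162162762925 = 102375015520143 → 823248266402230/102375015520143
APPEND 39: p_12 = 39·823248266402230 + 58710302515063 = 32165392692202033, q_12 = 39·102375015520143 + 7300918054087 = 3999926523339664 → 32165392692202033/3999926523339664
APPEND 21: p_13 = 21·32165392692202033 + 823248266402230 = 676296494802644923, q_13 = 21·3999926523339664 + 102375015520143 = 84100832005653087 → 676296494802644923/84100832005653087
APPEND 10: p_14 = 10·676296494802644923 + 32165392692202033 = 6795130340718651263, q_14 = 10·84100832005653087 + 3999926523339664 = 845008246579870534 → 6795130340718651263/845008246579870534
APPEND 5: p_15 = 5·6795130340718651263 + 676296494802644923 = 34651948198395901238, q_15 = 5·845008246579870534 + 84100832005653087 = 4309142064905005757 → 34651948198395901238/4309142064905005757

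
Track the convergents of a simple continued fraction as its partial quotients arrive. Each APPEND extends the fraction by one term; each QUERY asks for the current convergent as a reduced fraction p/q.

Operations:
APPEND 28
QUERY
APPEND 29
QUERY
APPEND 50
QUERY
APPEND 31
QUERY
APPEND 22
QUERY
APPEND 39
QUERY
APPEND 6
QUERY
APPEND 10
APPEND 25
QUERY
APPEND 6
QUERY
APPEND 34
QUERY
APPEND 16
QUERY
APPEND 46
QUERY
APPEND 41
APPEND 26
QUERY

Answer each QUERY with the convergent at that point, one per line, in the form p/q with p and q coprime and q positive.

APPEND 28: p_0 = 28·1 + 0 = 28, q_0 = 28·0 + 1 = 1 → 28/1
APPEND 29: p_1 = 29·28 + 1 = 813, q_1 = 29·1 + 0 = 29 → 813/29
APPEND 50: p_2 = 50·813 + 28 = 40678, q_2 = 50·29 + 1 = 1451 → 40678/1451
APPEND 31: p_3 = 31·40678 + 813 = 1261831, q_3 = 31·1451 + 29 = 45010 → 1261831/45010
APPEND 22: p_4 = 22·1261831 + 40678 = 27800960, q_4 = 22·45010 + 1451 = 991671 → 27800960/991671
APPEND 39: p_5 = 39·27800960 + 1261831 = 1085499271, q_5 = 39·991671 + 45010 = 38720179 → 1085499271/38720179
APPEND 6: p_6 = 6·1085499271 + 27800960 = 6540796586, q_6 = 6·38720179 + 991671 = 233312745 → 6540796586/233312745
APPEND 10: p_7 = 10·6540796586 + 1085499271 = 66493465131, q_7 = 10·233312745 + 38720179 = 2371847629 → 66493465131/2371847629
APPEND 25: p_8 = 25·66493465131 + 6540796586 = 1668877424861, q_8 = 25·2371847629 + 233312745 = 59529503470 → 1668877424861/59529503470
APPEND 6: p_9 = 6·1668877424861 + 66493465131 = 10079758014297, q_9 = 6·59529503470 + 2371847629 = 359548868449 → 10079758014297/359548868449
APPEND 34: p_10 = 34·10079758014297 + 1668877424861 = 344380649910959, q_10 = 34·359548868449 + 59529503470 = 12284191030736 → 344380649910959/12284191030736
APPEND 16: p_11 = 16·344380649910959 + 10079758014297 = 5520170156589641, q_11 = 16·12284191030736 + 359548868449 = 196906605360225 → 5520170156589641/196906605360225
APPEND 46: p_12 = 46·5520170156589641 + 344380649910959 = 254272207853034445, q_12 = 46·196906605360225 + 12284191030736 = 9069988037601086 → 254272207853034445/9069988037601086
APPEND 41: p_13 = 41·254272207853034445 + 5520170156589641 = 10430680692131001886, q_13 = 41·9069988037601086 + 196906605360225 = 372066416147004751 → 10430680692131001886/372066416147004751
APPEND 26: p_14 = 26·10430680692131001886 + 254272207853034445 = 271451970203259083481, q_14 = 26·372066416147004751 + 9069988037601086 = 9682796807859724612 → 271451970203259083481/9682796807859724612

28/1
813/29
40678/1451
1261831/45010
27800960/991671
1085499271/38720179
6540796586/233312745
1668877424861/59529503470
10079758014297/359548868449
344380649910959/12284191030736
5520170156589641/196906605360225
254272207853034445/9069988037601086
271451970203259083481/9682796807859724612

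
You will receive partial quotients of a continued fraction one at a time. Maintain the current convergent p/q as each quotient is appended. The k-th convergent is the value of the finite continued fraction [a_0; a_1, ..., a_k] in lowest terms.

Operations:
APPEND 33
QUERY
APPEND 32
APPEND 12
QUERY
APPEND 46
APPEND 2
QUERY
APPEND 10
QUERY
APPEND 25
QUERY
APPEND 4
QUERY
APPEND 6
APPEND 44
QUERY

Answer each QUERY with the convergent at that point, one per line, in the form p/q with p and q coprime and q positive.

APPEND 33: p_0 = 33·1 + 0 = 33, q_0 = 33·0 + 1 = 1 → 33/1
APPEND 32: p_1 = 32·33 + 1 = 1057, q_1 = 32·1 + 0 = 32 → 1057/32
APPEND 12: p_2 = 12·1057 + 33 = 12717, q_2 = 12·32 + 1 = 385 → 12717/385
APPEND 46: p_3 = 46·12717 + 1057 = 586039, q_3 = 46·385 + 32 = 17742 → 586039/17742
APPEND 2: p_4 = 2·586039 + 12717 = 1184795, q_4 = 2·17742 + 385 = 35869 → 1184795/35869
APPEND 10: p_5 = 10·1184795 + 586039 = 12433989, q_5 = 10·35869 + 17742 = 376432 → 12433989/376432
APPEND 25: p_6 = 25·12433989 + 1184795 = 312034520, q_6 = 25·376432 + 35869 = 9446669 → 312034520/9446669
APPEND 4: p_7 = 4·312034520 + 12433989 = 1260572069, q_7 = 4·9446669 + 376432 = 38163108 → 1260572069/38163108
APPEND 6: p_8 = 6·1260572069 + 312034520 = 7875466934, q_8 = 6·38163108 + 9446669 = 238425317 → 7875466934/238425317
APPEND 44: p_9 = 44·7875466934 + 1260572069 = 347781117165, q_9 = 44·238425317 + 38163108 = 10528877056 → 347781117165/10528877056

33/1
12717/385
1184795/35869
12433989/376432
312034520/9446669
1260572069/38163108
347781117165/10528877056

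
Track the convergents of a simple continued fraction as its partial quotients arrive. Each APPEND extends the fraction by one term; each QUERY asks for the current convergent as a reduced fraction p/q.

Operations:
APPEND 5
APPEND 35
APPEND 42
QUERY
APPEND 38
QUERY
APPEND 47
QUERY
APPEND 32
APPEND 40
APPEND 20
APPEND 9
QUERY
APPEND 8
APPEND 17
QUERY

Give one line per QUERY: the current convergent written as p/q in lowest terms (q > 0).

7397/1471
281262/55933
13226711/2630322
3072606600177/611032080295
426718891208627/84859197979124

APPEND 5: p_0 = 5·1 + 0 = 5, q_0 = 5·0 + 1 = 1 → 5/1
APPEND 35: p_1 = 35·5 + 1 = 176, q_1 = 35·1 + 0 = 35 → 176/35
APPEND 42: p_2 = 42·176 + 5 = 7397, q_2 = 42·35 + 1 = 1471 → 7397/1471
APPEND 38: p_3 = 38·7397 + 176 = 281262, q_3 = 38·1471 + 35 = 55933 → 281262/55933
APPEND 47: p_4 = 47·281262 + 7397 = 13226711, q_4 = 47·55933 + 1471 = 2630322 → 13226711/2630322
APPEND 32: p_5 = 32·13226711 + 281262 = 423536014, q_5 = 32·2630322 + 55933 = 84226237 → 423536014/84226237
APPEND 40: p_6 = 40·423536014 + 13226711 = 16954667271, q_6 = 40·84226237 + 2630322 = 3371679802 → 16954667271/3371679802
APPEND 20: p_7 = 20·16954667271 + 423536014 = 339516881434, q_7 = 20·3371679802 + 84226237 = 67517822277 → 339516881434/67517822277
APPEND 9: p_8 = 9·339516881434 + 16954667271 = 3072606600177, q_8 = 9·67517822277 + 3371679802 = 611032080295 → 3072606600177/611032080295
APPEND 8: p_9 = 8·3072606600177 + 339516881434 = 24920369682850, q_9 = 8·611032080295 + 67517822277 = 4955774464637 → 24920369682850/4955774464637
APPEND 17: p_10 = 17·24920369682850 + 3072606600177 = 426718891208627, q_10 = 17·4955774464637 + 611032080295 = 84859197979124 → 426718891208627/84859197979124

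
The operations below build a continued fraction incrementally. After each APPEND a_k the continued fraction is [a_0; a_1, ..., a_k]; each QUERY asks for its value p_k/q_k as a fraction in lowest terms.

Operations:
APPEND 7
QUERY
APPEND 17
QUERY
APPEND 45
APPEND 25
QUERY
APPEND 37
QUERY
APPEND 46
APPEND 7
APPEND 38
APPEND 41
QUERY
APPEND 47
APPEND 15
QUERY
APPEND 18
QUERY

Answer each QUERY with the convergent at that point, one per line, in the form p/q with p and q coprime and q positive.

7/1
120/17
135295/19167
5011322/709945
2534419647076/359046685953
1790226904997731/253618234882653
32343263788982535/4582012173767534

APPEND 7: p_0 = 7·1 + 0 = 7, q_0 = 7·0 + 1 = 1 → 7/1
APPEND 17: p_1 = 17·7 + 1 = 120, q_1 = 17·1 + 0 = 17 → 120/17
APPEND 45: p_2 = 45·120 + 7 = 5407, q_2 = 45·17 + 1 = 766 → 5407/766
APPEND 25: p_3 = 25·5407 + 120 = 135295, q_3 = 25·766 + 17 = 19167 → 135295/19167
APPEND 37: p_4 = 37·135295 + 5407 = 5011322, q_4 = 37·19167 + 766 = 709945 → 5011322/709945
APPEND 46: p_5 = 46·5011322 + 135295 = 230656107, q_5 = 46·709945 + 19167 = 32676637 → 230656107/32676637
APPEND 7: p_6 = 7·230656107 + 5011322 = 1619604071, q_6 = 7·32676637 + 709945 = 229446404 → 1619604071/229446404
APPEND 38: p_7 = 38·1619604071 + 230656107 = 61775610805, q_7 = 38·229446404 + 32676637 = 8751639989 → 61775610805/8751639989
APPEND 41: p_8 = 41·61775610805 + 1619604071 = 2534419647076, q_8 = 41·8751639989 + 229446404 = 359046685953 → 2534419647076/359046685953
APPEND 47: p_9 = 47·2534419647076 + 61775610805 = 119179499023377, q_9 = 47·359046685953 + 8751639989 = 16883945879780 → 119179499023377/16883945879780
APPEND 15: p_10 = 15·119179499023377 + 2534419647076 = 1790226904997731, q_10 = 15·16883945879780 + 359046685953 = 253618234882653 → 1790226904997731/253618234882653
APPEND 18: p_11 = 18·1790226904997731 + 119179499023377 = 32343263788982535, q_11 = 18·253618234882653 + 16883945879780 = 4582012173767534 → 32343263788982535/4582012173767534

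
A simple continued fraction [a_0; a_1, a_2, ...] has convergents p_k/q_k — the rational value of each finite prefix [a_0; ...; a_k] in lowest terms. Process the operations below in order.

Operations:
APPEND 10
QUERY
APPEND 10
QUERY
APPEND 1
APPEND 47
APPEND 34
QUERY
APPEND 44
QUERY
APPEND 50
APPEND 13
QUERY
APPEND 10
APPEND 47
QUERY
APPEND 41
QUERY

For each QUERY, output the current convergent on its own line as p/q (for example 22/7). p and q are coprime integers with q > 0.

APPEND 10: p_0 = 10·1 + 0 = 10, q_0 = 10·0 + 1 = 1 → 10/1
APPEND 10: p_1 = 10·10 + 1 = 101, q_1 = 10·1 + 0 = 10 → 101/10
APPEND 1: p_2 = 1·101 + 10 = 111, q_2 = 1·10 + 1 = 11 → 111/11
APPEND 47: p_3 = 47·111 + 101 = 5318, q_3 = 47·11 + 10 = 527 → 5318/527
APPEND 34: p_4 = 34·5318 + 111 = 180923, q_4 = 34·527 + 11 = 17929 → 180923/17929
APPEND 44: p_5 = 44·180923 + 5318 = 7965930, q_5 = 44·17929 + 527 = 789403 → 7965930/789403
APPEND 50: p_6 = 50·7965930 + 180923 = 398477423, q_6 = 50·789403 + 17929 = 39488079 → 398477423/39488079
APPEND 13: p_7 = 13·398477423 + 7965930 = 5188172429, q_7 = 13·39488079 + 789403 = 514134430 → 5188172429/514134430
APPEND 10: p_8 = 10·5188172429 + 398477423 = 52280201713, q_8 = 10·514134430 + 39488079 = 5180832379 → 52280201713/5180832379
APPEND 47: p_9 = 47·52280201713 + 5188172429 = 2462357652940, q_9 = 47·5180832379 + 514134430 = 244013256243 → 2462357652940/244013256243
APPEND 41: p_10 = 41·2462357652940 + 52280201713 = 101008943972253, q_10 = 41·244013256243 + 5180832379 = 10009724338342 → 101008943972253/10009724338342

10/1
101/10
180923/17929
7965930/789403
5188172429/514134430
2462357652940/244013256243
101008943972253/10009724338342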